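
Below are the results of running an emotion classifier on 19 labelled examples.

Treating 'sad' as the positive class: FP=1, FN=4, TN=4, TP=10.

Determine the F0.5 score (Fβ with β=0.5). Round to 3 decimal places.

0.862

Fβ = (1+β²)·TP / ((1+β²)·TP + β²·FN + FP), with β²=1/4
= 1.25·10 / (1.25·10 + 0.25·4 + 1) = 0.862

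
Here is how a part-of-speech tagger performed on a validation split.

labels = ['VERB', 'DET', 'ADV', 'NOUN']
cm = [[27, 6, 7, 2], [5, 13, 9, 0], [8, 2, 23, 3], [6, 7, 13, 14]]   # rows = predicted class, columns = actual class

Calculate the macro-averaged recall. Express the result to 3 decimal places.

Per-class recall (TP/(TP+FN)):
  VERB: TP=27, FN=5+8+6=19 → 27/46 = 0.5870
  DET: TP=13, FN=6+2+7=15 → 13/28 = 0.4643
  ADV: TP=23, FN=7+9+13=29 → 23/52 = 0.4423
  NOUN: TP=14, FN=2+0+3=5 → 14/19 = 0.7368
Macro-recall = mean = (0.5870 + 0.4643 + 0.4423 + 0.7368) / 4 = 0.558

0.558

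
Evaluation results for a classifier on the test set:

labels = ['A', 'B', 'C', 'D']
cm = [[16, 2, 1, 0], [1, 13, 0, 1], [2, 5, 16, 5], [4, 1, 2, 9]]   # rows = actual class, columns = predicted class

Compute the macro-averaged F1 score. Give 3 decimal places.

0.686

Per-class F1 score (2·TP/(2·TP+FP+FN)):
  A: TP=16, FP=1+2+4=7, FN=2+1+0=3 → 32/42 = 0.7619
  B: TP=13, FP=2+5+1=8, FN=1+0+1=2 → 26/36 = 0.7222
  C: TP=16, FP=1+0+2=3, FN=2+5+5=12 → 32/47 = 0.6809
  D: TP=9, FP=0+1+5=6, FN=4+1+2=7 → 18/31 = 0.5806
Macro-F1 score = mean = (0.7619 + 0.7222 + 0.6809 + 0.5806) / 4 = 0.686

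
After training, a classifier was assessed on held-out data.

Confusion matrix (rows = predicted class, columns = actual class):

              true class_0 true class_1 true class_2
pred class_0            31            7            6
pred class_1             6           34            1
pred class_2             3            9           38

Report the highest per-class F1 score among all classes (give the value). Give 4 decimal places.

Per-class F1 score (2·TP/(2·TP+FP+FN)):
  class_0: TP=31, FP=7+6=13, FN=6+3=9 → 62/84 = 0.73810
  class_1: TP=34, FP=6+1=7, FN=7+9=16 → 68/91 = 0.74725
  class_2: TP=38, FP=3+9=12, FN=6+1=7 → 76/95 = 0.80000
Highest is class 'class_2' with F1 score = 0.8000.

0.8000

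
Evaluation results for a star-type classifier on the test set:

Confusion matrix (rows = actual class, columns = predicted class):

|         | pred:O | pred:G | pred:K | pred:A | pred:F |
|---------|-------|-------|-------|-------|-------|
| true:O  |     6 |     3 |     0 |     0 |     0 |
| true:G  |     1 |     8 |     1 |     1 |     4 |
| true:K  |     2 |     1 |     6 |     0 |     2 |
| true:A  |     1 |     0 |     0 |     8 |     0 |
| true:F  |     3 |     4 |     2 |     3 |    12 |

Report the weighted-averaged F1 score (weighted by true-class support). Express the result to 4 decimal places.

0.5856

Per-class F1 score (2·TP/(2·TP+FP+FN)):
  O: TP=6, FP=1+2+1+3=7, FN=3+0+0+0=3 → 12/22 = 0.54545
  G: TP=8, FP=3+1+0+4=8, FN=1+1+1+4=7 → 16/31 = 0.51613
  K: TP=6, FP=0+1+0+2=3, FN=2+1+0+2=5 → 12/20 = 0.60000
  A: TP=8, FP=0+1+0+3=4, FN=1+0+0+0=1 → 16/21 = 0.76190
  F: TP=12, FP=0+4+2+0=6, FN=3+4+2+3=12 → 24/42 = 0.57143
Weighted-F1 score = Σ (supportᵢ/N)·F1 scoreᵢ with N=68: (9/68)·0.54545 + (15/68)·0.51613 + (11/68)·0.60000 + (9/68)·0.76190 + (24/68)·0.57143 = 0.5856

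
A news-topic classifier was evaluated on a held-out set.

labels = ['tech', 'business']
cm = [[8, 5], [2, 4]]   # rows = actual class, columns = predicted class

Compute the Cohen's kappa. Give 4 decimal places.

Observed agreement pₒ = trace/N = 12/19 = 0.63158
Expected agreement pₑ = Σ (rowᵢ·colᵢ)/N² = (13·10 + 6·9)/19² = 0.50970
κ = (pₒ − pₑ)/(1 − pₑ) = (0.63158 − 0.50970)/(1 − 0.50970) = 0.2486

0.2486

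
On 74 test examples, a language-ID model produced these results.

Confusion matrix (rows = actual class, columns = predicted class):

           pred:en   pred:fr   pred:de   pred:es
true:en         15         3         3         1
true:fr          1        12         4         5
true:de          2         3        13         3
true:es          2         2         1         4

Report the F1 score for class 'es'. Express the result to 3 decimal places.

Take TP from the diagonal, FP from the rest of the 'es' prediction marginal, FN from the rest of the 'es' actual marginal.
F1 score = 2·TP/(2·TP+FP+FN).
es: TP=4, FP=1+5+3=9, FN=2+2+1=5 → 8/22 = 0.3636

0.364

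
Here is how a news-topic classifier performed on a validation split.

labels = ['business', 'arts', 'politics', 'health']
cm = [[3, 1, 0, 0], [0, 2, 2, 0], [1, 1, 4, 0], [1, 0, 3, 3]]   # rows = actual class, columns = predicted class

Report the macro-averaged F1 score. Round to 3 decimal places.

0.575

Per-class F1 score (2·TP/(2·TP+FP+FN)):
  business: TP=3, FP=0+1+1=2, FN=1+0+0=1 → 6/9 = 0.6667
  arts: TP=2, FP=1+1+0=2, FN=0+2+0=2 → 4/8 = 0.5000
  politics: TP=4, FP=0+2+3=5, FN=1+1+0=2 → 8/15 = 0.5333
  health: TP=3, FP=0+0+0=0, FN=1+0+3=4 → 6/10 = 0.6000
Macro-F1 score = mean = (0.6667 + 0.5000 + 0.5333 + 0.6000) / 4 = 0.575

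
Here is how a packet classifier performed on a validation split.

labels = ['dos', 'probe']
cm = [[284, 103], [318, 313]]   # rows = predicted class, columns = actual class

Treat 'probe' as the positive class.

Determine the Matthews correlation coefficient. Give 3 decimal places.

0.227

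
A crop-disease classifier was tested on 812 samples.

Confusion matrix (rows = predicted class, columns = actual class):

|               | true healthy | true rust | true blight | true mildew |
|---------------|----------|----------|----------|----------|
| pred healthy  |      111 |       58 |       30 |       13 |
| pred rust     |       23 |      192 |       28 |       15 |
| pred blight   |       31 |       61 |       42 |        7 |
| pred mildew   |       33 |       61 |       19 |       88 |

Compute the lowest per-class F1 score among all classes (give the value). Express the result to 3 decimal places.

0.323

Per-class F1 score (2·TP/(2·TP+FP+FN)):
  healthy: TP=111, FP=58+30+13=101, FN=23+31+33=87 → 222/410 = 0.5415
  rust: TP=192, FP=23+28+15=66, FN=58+61+61=180 → 384/630 = 0.6095
  blight: TP=42, FP=31+61+7=99, FN=30+28+19=77 → 84/260 = 0.3231
  mildew: TP=88, FP=33+61+19=113, FN=13+15+7=35 → 176/324 = 0.5432
Lowest is class 'blight' with F1 score = 0.323.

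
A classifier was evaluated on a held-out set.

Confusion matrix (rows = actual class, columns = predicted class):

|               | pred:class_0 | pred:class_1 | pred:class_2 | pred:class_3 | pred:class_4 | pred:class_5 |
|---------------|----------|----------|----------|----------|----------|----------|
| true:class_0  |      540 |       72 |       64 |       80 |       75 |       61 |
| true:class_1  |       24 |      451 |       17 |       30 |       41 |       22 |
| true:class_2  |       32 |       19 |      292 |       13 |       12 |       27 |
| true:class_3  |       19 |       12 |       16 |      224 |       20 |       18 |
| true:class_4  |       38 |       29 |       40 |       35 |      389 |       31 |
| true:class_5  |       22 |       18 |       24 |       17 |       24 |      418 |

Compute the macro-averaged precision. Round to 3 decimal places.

0.696

Per-class precision (TP/(TP+FP)):
  class_0: TP=540, FP=24+32+19+38+22=135 → 540/675 = 0.8000
  class_1: TP=451, FP=72+19+12+29+18=150 → 451/601 = 0.7504
  class_2: TP=292, FP=64+17+16+40+24=161 → 292/453 = 0.6446
  class_3: TP=224, FP=80+30+13+35+17=175 → 224/399 = 0.5614
  class_4: TP=389, FP=75+41+12+20+24=172 → 389/561 = 0.6934
  class_5: TP=418, FP=61+22+27+18+31=159 → 418/577 = 0.7244
Macro-precision = mean = (0.8000 + 0.7504 + 0.6446 + 0.5614 + 0.6934 + 0.7244) / 6 = 0.696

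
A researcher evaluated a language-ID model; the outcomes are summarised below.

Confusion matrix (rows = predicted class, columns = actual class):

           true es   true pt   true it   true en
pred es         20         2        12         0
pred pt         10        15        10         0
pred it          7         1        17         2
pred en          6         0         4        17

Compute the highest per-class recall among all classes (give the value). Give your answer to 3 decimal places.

Per-class recall (TP/(TP+FN)):
  es: TP=20, FN=10+7+6=23 → 20/43 = 0.4651
  pt: TP=15, FN=2+1+0=3 → 15/18 = 0.8333
  it: TP=17, FN=12+10+4=26 → 17/43 = 0.3953
  en: TP=17, FN=0+0+2=2 → 17/19 = 0.8947
Highest is class 'en' with recall = 0.895.

0.895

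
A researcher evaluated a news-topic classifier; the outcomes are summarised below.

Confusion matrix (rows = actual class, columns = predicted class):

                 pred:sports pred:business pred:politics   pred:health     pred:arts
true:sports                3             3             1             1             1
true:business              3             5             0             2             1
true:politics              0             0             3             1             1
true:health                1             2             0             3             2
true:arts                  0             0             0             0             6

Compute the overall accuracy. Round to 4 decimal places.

0.5128

Accuracy = trace / total = (3+5+3+3+6=20) / 39 = 20/39 = 0.5128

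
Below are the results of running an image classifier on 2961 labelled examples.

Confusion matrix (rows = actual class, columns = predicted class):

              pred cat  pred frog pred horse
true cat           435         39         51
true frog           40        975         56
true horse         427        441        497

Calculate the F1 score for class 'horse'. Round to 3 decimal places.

Treat 'horse' as positive and all other classes as negative.
F1 score = 2·TP/(2·TP+FP+FN).
horse: TP=497, FP=51+56=107, FN=427+441=868 → 994/1969 = 0.5048

0.505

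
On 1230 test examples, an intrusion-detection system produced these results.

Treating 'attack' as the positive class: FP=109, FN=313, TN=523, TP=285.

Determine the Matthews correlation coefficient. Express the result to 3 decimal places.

0.326

MCC = (TP·TN − FP·FN) / √((TP+FP)(TP+FN)(TN+FP)(TN+FN))
Numerator = 285·523 − 109·313 = 114938
Denominator = √(394·598·632·836) = √124486071424 = 352825.8372
MCC = 114938 / 352825.8372 = 0.326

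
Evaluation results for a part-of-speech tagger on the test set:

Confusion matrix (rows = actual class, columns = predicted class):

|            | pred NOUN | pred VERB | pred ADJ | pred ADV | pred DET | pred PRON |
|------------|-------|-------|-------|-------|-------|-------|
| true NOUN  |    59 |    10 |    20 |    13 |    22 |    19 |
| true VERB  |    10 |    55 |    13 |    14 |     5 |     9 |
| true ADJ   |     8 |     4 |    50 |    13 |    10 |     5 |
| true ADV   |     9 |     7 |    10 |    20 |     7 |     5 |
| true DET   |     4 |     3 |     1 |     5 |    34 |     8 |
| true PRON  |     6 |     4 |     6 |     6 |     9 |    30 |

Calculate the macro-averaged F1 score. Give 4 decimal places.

0.4715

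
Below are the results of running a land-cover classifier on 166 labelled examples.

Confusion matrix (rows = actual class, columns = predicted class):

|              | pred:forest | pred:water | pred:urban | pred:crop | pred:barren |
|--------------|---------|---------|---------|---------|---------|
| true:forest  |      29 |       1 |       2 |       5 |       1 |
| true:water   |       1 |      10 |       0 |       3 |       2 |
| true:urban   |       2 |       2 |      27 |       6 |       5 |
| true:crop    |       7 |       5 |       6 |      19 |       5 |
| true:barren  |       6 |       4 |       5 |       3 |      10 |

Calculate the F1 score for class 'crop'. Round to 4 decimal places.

0.4872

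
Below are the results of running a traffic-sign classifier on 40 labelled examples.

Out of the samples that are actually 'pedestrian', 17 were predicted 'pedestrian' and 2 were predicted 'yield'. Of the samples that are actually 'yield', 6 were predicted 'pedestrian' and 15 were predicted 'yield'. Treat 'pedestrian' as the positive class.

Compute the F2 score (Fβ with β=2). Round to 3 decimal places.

0.859

Fβ = (1+β²)·TP / ((1+β²)·TP + β²·FN + FP), with β²=4
= 5·17 / (5·17 + 4·2 + 6) = 0.859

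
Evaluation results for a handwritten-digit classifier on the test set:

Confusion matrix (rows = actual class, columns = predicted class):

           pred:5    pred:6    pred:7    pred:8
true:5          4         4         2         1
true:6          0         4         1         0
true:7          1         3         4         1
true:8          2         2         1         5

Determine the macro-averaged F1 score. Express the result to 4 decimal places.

Per-class F1 score (2·TP/(2·TP+FP+FN)):
  5: TP=4, FP=0+1+2=3, FN=4+2+1=7 → 8/18 = 0.44444
  6: TP=4, FP=4+3+2=9, FN=0+1+0=1 → 8/18 = 0.44444
  7: TP=4, FP=2+1+1=4, FN=1+3+1=5 → 8/17 = 0.47059
  8: TP=5, FP=1+0+1=2, FN=2+2+1=5 → 10/17 = 0.58824
Macro-F1 score = mean = (0.44444 + 0.44444 + 0.47059 + 0.58824) / 4 = 0.4869

0.4869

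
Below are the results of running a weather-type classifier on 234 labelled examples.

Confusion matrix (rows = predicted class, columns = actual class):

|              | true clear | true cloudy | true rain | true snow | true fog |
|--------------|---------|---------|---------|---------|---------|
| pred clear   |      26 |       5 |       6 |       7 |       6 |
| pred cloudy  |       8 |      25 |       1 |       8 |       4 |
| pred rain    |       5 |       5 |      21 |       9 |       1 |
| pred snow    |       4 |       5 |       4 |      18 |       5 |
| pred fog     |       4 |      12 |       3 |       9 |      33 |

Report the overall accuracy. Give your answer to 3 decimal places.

Accuracy = trace / total = (26+25+21+18+33=123) / 234 = 123/234 = 0.526

0.526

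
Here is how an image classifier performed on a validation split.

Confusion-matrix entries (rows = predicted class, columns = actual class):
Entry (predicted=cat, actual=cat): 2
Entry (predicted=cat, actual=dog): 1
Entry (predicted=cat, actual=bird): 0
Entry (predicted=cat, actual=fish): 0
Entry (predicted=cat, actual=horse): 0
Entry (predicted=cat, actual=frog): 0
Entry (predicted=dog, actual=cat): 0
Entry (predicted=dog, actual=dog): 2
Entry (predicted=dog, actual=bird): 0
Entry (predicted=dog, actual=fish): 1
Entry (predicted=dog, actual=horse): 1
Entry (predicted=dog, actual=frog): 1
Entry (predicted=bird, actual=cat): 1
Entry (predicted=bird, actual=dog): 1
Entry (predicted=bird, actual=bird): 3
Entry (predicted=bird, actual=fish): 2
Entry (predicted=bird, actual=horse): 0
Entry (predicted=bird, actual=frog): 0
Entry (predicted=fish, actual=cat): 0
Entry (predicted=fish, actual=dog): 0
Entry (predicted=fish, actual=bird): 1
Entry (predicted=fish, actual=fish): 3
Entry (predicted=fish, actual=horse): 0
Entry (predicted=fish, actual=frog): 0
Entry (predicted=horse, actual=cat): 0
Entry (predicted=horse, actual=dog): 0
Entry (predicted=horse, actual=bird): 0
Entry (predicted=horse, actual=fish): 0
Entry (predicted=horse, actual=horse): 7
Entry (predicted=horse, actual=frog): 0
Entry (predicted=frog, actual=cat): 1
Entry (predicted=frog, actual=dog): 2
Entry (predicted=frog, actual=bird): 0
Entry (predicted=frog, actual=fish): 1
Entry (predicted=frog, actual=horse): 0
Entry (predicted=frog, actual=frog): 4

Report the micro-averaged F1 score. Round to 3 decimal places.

0.618

Micro-averaging pools counts across classes: ΣTP=21, ΣFP=13, ΣFN=13.
Micro-F1 score = 2·TP/(2·TP+FP+FN) on pooled counts = 0.618 (equals overall accuracy in single-label multiclass).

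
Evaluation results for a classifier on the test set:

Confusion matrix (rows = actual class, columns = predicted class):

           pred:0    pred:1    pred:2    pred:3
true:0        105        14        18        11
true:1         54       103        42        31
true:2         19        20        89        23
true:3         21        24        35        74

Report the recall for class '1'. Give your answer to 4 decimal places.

Treat '1' as positive and all other classes as negative.
recall = TP/(TP+FN).
1: TP=103, FN=54+42+31=127 → 103/230 = 0.44783

0.4478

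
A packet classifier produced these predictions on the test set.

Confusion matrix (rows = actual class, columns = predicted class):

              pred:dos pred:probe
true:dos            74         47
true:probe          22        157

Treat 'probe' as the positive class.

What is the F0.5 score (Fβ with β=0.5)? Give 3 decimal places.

0.789

Fβ = (1+β²)·TP / ((1+β²)·TP + β²·FN + FP), with β²=1/4
= 1.25·157 / (1.25·157 + 0.25·22 + 47) = 0.789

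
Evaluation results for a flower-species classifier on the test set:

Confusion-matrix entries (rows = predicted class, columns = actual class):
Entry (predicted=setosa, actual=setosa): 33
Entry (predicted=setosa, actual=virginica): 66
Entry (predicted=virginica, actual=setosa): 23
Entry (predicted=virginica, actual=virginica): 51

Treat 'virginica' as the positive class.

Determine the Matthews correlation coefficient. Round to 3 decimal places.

0.024

MCC = (TP·TN − FP·FN) / √((TP+FP)(TP+FN)(TN+FP)(TN+FN))
Numerator = 51·33 − 23·66 = 165
Denominator = √(74·117·56·99) = √47999952 = 6928.1998
MCC = 165 / 6928.1998 = 0.024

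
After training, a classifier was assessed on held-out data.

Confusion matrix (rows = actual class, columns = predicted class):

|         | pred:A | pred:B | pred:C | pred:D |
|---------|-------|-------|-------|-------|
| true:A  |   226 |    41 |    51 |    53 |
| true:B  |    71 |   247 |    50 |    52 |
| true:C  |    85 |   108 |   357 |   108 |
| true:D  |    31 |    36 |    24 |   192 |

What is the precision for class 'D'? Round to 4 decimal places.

0.4741

Take TP from the diagonal, FP from the rest of the 'D' prediction marginal, FN from the rest of the 'D' actual marginal.
precision = TP/(TP+FP).
D: TP=192, FP=53+52+108=213 → 192/405 = 0.47407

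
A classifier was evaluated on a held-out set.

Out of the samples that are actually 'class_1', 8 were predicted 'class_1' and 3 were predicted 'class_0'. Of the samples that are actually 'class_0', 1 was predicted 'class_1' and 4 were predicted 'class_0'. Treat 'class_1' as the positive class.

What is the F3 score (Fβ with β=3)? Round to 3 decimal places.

0.741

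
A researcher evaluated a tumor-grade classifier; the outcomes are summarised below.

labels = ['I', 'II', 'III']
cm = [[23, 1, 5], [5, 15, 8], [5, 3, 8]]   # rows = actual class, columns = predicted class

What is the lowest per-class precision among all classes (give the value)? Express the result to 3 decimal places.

Per-class precision (TP/(TP+FP)):
  I: TP=23, FP=5+5=10 → 23/33 = 0.6970
  II: TP=15, FP=1+3=4 → 15/19 = 0.7895
  III: TP=8, FP=5+8=13 → 8/21 = 0.3810
Lowest is class 'III' with precision = 0.381.

0.381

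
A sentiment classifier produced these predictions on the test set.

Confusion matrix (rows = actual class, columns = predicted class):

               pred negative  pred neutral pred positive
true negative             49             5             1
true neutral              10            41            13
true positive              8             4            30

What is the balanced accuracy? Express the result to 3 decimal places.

Balanced accuracy = mean of per-class recall.
  negative: recall = 49/55 = 0.8909
  neutral: recall = 41/64 = 0.6406
  positive: recall = 30/42 = 0.7143
Mean = (0.8909 + 0.6406 + 0.7143) / 3 = 0.749

0.749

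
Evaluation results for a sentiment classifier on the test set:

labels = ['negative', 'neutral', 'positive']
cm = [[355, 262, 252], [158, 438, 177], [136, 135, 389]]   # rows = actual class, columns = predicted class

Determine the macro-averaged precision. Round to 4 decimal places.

0.5157

Per-class precision (TP/(TP+FP)):
  negative: TP=355, FP=158+136=294 → 355/649 = 0.54700
  neutral: TP=438, FP=262+135=397 → 438/835 = 0.52455
  positive: TP=389, FP=252+177=429 → 389/818 = 0.47555
Macro-precision = mean = (0.54700 + 0.52455 + 0.47555) / 3 = 0.5157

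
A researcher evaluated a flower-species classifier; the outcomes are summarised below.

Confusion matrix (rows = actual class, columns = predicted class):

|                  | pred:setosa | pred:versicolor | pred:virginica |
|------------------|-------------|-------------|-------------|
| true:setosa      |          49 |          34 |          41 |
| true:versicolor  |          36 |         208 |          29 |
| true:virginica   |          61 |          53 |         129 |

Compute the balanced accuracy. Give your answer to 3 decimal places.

0.563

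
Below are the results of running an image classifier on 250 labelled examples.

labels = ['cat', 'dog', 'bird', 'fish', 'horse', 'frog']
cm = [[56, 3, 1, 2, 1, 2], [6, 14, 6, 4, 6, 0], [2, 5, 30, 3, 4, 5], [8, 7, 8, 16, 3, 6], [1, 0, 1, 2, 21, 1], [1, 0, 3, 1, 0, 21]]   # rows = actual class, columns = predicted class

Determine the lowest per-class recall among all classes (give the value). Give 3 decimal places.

0.333

Per-class recall (TP/(TP+FN)):
  cat: TP=56, FN=3+1+2+1+2=9 → 56/65 = 0.8615
  dog: TP=14, FN=6+6+4+6+0=22 → 14/36 = 0.3889
  bird: TP=30, FN=2+5+3+4+5=19 → 30/49 = 0.6122
  fish: TP=16, FN=8+7+8+3+6=32 → 16/48 = 0.3333
  horse: TP=21, FN=1+0+1+2+1=5 → 21/26 = 0.8077
  frog: TP=21, FN=1+0+3+1+0=5 → 21/26 = 0.8077
Lowest is class 'fish' with recall = 0.333.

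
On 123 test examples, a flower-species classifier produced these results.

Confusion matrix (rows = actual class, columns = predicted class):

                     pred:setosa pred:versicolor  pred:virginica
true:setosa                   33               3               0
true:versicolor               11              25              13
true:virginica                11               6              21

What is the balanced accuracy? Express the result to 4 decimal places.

Balanced accuracy = mean of per-class recall.
  setosa: recall = 33/36 = 0.91667
  versicolor: recall = 25/49 = 0.51020
  virginica: recall = 21/38 = 0.55263
Mean = (0.91667 + 0.51020 + 0.55263) / 3 = 0.6598

0.6598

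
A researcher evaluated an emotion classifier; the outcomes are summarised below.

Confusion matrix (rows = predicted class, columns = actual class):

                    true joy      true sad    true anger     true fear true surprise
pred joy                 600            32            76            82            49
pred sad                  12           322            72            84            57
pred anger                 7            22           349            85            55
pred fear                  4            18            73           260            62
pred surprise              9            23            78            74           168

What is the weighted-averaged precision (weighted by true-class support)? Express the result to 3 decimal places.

0.631

Per-class precision (TP/(TP+FP)):
  joy: TP=600, FP=32+76+82+49=239 → 600/839 = 0.7151
  sad: TP=322, FP=12+72+84+57=225 → 322/547 = 0.5887
  anger: TP=349, FP=7+22+85+55=169 → 349/518 = 0.6737
  fear: TP=260, FP=4+18+73+62=157 → 260/417 = 0.6235
  surprise: TP=168, FP=9+23+78+74=184 → 168/352 = 0.4773
Weighted-precision = Σ (supportᵢ/N)·precisionᵢ with N=2673: (632/2673)·0.7151 + (417/2673)·0.5887 + (648/2673)·0.6737 + (585/2673)·0.6235 + (391/2673)·0.4773 = 0.631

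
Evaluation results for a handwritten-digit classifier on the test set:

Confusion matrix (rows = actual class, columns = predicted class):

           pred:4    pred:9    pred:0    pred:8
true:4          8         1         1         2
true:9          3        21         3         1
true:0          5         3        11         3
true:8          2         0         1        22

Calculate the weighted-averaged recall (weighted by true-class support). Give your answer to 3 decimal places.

0.713

Per-class recall (TP/(TP+FN)):
  4: TP=8, FN=1+1+2=4 → 8/12 = 0.6667
  9: TP=21, FN=3+3+1=7 → 21/28 = 0.7500
  0: TP=11, FN=5+3+3=11 → 11/22 = 0.5000
  8: TP=22, FN=2+0+1=3 → 22/25 = 0.8800
Weighted-recall = Σ (supportᵢ/N)·recallᵢ with N=87: (12/87)·0.6667 + (28/87)·0.7500 + (22/87)·0.5000 + (25/87)·0.8800 = 0.713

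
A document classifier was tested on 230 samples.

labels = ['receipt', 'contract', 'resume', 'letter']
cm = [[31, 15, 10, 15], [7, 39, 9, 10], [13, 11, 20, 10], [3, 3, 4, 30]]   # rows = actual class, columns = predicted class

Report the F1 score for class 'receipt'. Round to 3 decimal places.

One-vs-rest for 'receipt': TP = diagonal; FP = other classes predicted 'receipt'; FN = 'receipt' predicted as other.
F1 score = 2·TP/(2·TP+FP+FN).
receipt: TP=31, FP=7+13+3=23, FN=15+10+15=40 → 62/125 = 0.4960

0.496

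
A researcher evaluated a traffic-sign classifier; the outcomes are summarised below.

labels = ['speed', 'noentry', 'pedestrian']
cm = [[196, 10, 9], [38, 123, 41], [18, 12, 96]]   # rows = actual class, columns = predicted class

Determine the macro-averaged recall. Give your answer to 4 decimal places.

0.7608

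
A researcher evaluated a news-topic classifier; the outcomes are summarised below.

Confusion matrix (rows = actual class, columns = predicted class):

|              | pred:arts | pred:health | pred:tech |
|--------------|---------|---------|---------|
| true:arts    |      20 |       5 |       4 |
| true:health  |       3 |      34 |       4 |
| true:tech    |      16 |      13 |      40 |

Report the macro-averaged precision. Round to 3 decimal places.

0.667

Per-class precision (TP/(TP+FP)):
  arts: TP=20, FP=3+16=19 → 20/39 = 0.5128
  health: TP=34, FP=5+13=18 → 34/52 = 0.6538
  tech: TP=40, FP=4+4=8 → 40/48 = 0.8333
Macro-precision = mean = (0.5128 + 0.6538 + 0.8333) / 3 = 0.667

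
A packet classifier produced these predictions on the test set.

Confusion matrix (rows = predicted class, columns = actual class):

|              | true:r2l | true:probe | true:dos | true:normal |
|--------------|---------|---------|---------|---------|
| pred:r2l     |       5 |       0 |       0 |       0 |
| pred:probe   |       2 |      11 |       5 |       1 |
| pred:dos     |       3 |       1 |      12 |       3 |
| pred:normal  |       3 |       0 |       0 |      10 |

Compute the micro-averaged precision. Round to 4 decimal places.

0.6786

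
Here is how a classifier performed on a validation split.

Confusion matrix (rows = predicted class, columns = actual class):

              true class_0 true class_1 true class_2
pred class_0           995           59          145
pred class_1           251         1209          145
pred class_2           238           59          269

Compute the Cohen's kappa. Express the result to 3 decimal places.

0.576

Observed agreement pₒ = trace/N = 2473/3370 = 0.7338
Expected agreement pₑ = Σ (rowᵢ·colᵢ)/N² = (1484·1199 + 1327·1605 + 559·566)/3370² = 0.3721
κ = (pₒ − pₑ)/(1 − pₑ) = (0.7338 − 0.3721)/(1 − 0.3721) = 0.576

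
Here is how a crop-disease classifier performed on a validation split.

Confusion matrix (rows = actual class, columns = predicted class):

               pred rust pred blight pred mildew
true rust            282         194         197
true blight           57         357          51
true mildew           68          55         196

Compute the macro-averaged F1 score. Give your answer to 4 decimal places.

Per-class F1 score (2·TP/(2·TP+FP+FN)):
  rust: TP=282, FP=57+68=125, FN=194+197=391 → 564/1080 = 0.52222
  blight: TP=357, FP=194+55=249, FN=57+51=108 → 714/1071 = 0.66667
  mildew: TP=196, FP=197+51=248, FN=68+55=123 → 392/763 = 0.51376
Macro-F1 score = mean = (0.52222 + 0.66667 + 0.51376) / 3 = 0.5676

0.5676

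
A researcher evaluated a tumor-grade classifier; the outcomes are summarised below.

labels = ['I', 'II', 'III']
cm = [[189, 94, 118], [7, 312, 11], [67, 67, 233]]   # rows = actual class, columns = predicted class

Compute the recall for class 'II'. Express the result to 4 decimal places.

0.9455

Take TP from the diagonal, FP from the rest of the 'II' prediction marginal, FN from the rest of the 'II' actual marginal.
recall = TP/(TP+FN).
II: TP=312, FN=7+11=18 → 312/330 = 0.94545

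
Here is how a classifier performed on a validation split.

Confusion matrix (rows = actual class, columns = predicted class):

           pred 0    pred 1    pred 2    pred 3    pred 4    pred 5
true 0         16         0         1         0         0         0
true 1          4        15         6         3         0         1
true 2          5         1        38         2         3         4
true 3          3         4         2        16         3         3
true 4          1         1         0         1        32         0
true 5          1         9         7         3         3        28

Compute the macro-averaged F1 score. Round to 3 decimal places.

Per-class F1 score (2·TP/(2·TP+FP+FN)):
  0: TP=16, FP=4+5+3+1+1=14, FN=0+1+0+0+0=1 → 32/47 = 0.6809
  1: TP=15, FP=0+1+4+1+9=15, FN=4+6+3+0+1=14 → 30/59 = 0.5085
  2: TP=38, FP=1+6+2+0+7=16, FN=5+1+2+3+4=15 → 76/107 = 0.7103
  3: TP=16, FP=0+3+2+1+3=9, FN=3+4+2+3+3=15 → 32/56 = 0.5714
  4: TP=32, FP=0+0+3+3+3=9, FN=1+1+0+1+0=3 → 64/76 = 0.8421
  5: TP=28, FP=0+1+4+3+0=8, FN=1+9+7+3+3=23 → 56/87 = 0.6437
Macro-F1 score = mean = (0.6809 + 0.5085 + 0.7103 + 0.5714 + 0.8421 + 0.6437) / 6 = 0.659

0.659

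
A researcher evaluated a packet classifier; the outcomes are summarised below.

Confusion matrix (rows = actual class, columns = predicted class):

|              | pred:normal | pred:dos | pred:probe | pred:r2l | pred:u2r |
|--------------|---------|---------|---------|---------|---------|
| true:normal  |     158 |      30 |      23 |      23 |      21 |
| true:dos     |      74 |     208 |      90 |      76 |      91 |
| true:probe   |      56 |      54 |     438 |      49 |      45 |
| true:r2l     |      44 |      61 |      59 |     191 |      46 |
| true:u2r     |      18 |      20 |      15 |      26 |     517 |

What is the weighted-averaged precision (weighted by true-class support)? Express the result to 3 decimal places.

0.618

Per-class precision (TP/(TP+FP)):
  normal: TP=158, FP=74+56+44+18=192 → 158/350 = 0.4514
  dos: TP=208, FP=30+54+61+20=165 → 208/373 = 0.5576
  probe: TP=438, FP=23+90+59+15=187 → 438/625 = 0.7008
  r2l: TP=191, FP=23+76+49+26=174 → 191/365 = 0.5233
  u2r: TP=517, FP=21+91+45+46=203 → 517/720 = 0.7181
Weighted-precision = Σ (supportᵢ/N)·precisionᵢ with N=2433: (255/2433)·0.4514 + (539/2433)·0.5576 + (642/2433)·0.7008 + (401/2433)·0.5233 + (596/2433)·0.7181 = 0.618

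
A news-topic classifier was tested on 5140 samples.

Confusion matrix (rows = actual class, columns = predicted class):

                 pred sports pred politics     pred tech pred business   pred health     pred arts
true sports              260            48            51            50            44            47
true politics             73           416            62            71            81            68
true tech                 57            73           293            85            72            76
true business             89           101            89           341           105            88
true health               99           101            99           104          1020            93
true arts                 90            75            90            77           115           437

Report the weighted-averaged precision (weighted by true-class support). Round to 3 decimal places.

0.546

Per-class precision (TP/(TP+FP)):
  sports: TP=260, FP=73+57+89+99+90=408 → 260/668 = 0.3892
  politics: TP=416, FP=48+73+101+101+75=398 → 416/814 = 0.5111
  tech: TP=293, FP=51+62+89+99+90=391 → 293/684 = 0.4284
  business: TP=341, FP=50+71+85+104+77=387 → 341/728 = 0.4684
  health: TP=1020, FP=44+81+72+105+115=417 → 1020/1437 = 0.7098
  arts: TP=437, FP=47+68+76+88+93=372 → 437/809 = 0.5402
Weighted-precision = Σ (supportᵢ/N)·precisionᵢ with N=5140: (500/5140)·0.3892 + (771/5140)·0.5111 + (656/5140)·0.4284 + (813/5140)·0.4684 + (1516/5140)·0.7098 + (884/5140)·0.5402 = 0.546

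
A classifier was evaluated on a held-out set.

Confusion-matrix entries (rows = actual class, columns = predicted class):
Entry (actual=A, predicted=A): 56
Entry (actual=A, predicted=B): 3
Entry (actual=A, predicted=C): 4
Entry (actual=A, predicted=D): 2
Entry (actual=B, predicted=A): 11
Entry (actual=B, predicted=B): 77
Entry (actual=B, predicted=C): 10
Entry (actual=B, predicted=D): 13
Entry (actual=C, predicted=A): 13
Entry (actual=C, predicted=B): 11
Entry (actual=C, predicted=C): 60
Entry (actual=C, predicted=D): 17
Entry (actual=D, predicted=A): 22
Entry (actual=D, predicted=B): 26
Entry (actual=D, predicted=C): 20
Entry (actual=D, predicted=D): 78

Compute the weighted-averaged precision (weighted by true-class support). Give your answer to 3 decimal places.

Per-class precision (TP/(TP+FP)):
  A: TP=56, FP=11+13+22=46 → 56/102 = 0.5490
  B: TP=77, FP=3+11+26=40 → 77/117 = 0.6581
  C: TP=60, FP=4+10+20=34 → 60/94 = 0.6383
  D: TP=78, FP=2+13+17=32 → 78/110 = 0.7091
Weighted-precision = Σ (supportᵢ/N)·precisionᵢ with N=423: (65/423)·0.5490 + (111/423)·0.6581 + (101/423)·0.6383 + (146/423)·0.7091 = 0.654

0.654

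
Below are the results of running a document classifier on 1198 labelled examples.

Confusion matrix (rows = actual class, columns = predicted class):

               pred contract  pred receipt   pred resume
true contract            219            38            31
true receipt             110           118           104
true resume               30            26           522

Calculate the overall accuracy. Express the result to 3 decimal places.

Accuracy = trace / total = (219+118+522=859) / 1198 = 859/1198 = 0.717

0.717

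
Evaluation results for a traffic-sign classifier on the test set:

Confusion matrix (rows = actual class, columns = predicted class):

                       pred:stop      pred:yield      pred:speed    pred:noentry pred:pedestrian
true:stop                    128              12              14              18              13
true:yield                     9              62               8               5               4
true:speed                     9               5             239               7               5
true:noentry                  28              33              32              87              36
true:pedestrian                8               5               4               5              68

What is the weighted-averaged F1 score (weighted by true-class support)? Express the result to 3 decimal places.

Per-class F1 score (2·TP/(2·TP+FP+FN)):
  stop: TP=128, FP=9+9+28+8=54, FN=12+14+18+13=57 → 256/367 = 0.6975
  yield: TP=62, FP=12+5+33+5=55, FN=9+8+5+4=26 → 124/205 = 0.6049
  speed: TP=239, FP=14+8+32+4=58, FN=9+5+7+5=26 → 478/562 = 0.8505
  noentry: TP=87, FP=18+5+7+5=35, FN=28+33+32+36=129 → 174/338 = 0.5148
  pedestrian: TP=68, FP=13+4+5+36=58, FN=8+5+4+5=22 → 136/216 = 0.6296
Weighted-F1 score = Σ (supportᵢ/N)·F1 scoreᵢ with N=844: (185/844)·0.6975 + (88/844)·0.6049 + (265/844)·0.8505 + (216/844)·0.5148 + (90/844)·0.6296 = 0.682

0.682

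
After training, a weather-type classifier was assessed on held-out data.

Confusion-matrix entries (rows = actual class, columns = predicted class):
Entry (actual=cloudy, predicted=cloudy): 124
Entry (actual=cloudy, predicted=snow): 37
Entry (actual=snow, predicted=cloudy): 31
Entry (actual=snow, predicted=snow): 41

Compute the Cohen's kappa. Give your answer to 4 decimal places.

0.3320

Observed agreement pₒ = trace/N = 165/233 = 0.70815
Expected agreement pₑ = Σ (rowᵢ·colᵢ)/N² = (161·155 + 72·78)/233² = 0.56312
κ = (pₒ − pₑ)/(1 − pₑ) = (0.70815 − 0.56312)/(1 − 0.56312) = 0.3320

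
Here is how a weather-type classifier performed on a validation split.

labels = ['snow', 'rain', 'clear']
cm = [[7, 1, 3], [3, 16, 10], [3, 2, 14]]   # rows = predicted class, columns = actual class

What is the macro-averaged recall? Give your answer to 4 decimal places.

0.6330

Per-class recall (TP/(TP+FN)):
  snow: TP=7, FN=3+3=6 → 7/13 = 0.53846
  rain: TP=16, FN=1+2=3 → 16/19 = 0.84211
  clear: TP=14, FN=3+10=13 → 14/27 = 0.51852
Macro-recall = mean = (0.53846 + 0.84211 + 0.51852) / 3 = 0.6330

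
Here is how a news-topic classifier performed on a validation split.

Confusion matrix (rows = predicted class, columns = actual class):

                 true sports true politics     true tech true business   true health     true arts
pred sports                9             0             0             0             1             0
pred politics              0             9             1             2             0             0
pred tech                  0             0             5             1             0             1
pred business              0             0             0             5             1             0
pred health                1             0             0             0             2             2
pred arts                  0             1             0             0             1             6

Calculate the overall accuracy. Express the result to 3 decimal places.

0.750

Accuracy = trace / total = (9+9+5+5+2+6=36) / 48 = 36/48 = 0.750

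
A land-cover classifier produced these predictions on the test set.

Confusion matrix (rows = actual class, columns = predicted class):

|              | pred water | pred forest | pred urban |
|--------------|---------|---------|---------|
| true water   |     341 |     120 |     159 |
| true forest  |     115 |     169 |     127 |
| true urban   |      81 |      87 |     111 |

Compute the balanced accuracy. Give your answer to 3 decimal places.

Balanced accuracy = mean of per-class recall.
  water: recall = 341/620 = 0.5500
  forest: recall = 169/411 = 0.4112
  urban: recall = 111/279 = 0.3978
Mean = (0.5500 + 0.4112 + 0.3978) / 3 = 0.453

0.453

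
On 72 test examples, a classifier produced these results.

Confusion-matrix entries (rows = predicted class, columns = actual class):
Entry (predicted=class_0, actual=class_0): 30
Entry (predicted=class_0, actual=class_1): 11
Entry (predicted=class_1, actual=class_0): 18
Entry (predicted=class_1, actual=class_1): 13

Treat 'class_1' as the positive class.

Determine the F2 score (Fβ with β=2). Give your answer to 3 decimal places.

Fβ = (1+β²)·TP / ((1+β²)·TP + β²·FN + FP), with β²=4
= 5·13 / (5·13 + 4·11 + 18) = 0.512

0.512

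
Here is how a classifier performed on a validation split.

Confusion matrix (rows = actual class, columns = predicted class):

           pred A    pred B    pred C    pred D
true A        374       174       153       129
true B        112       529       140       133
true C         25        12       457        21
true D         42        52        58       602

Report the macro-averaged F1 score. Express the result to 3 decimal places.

Per-class F1 score (2·TP/(2·TP+FP+FN)):
  A: TP=374, FP=112+25+42=179, FN=174+153+129=456 → 748/1383 = 0.5409
  B: TP=529, FP=174+12+52=238, FN=112+140+133=385 → 1058/1681 = 0.6294
  C: TP=457, FP=153+140+58=351, FN=25+12+21=58 → 914/1323 = 0.6909
  D: TP=602, FP=129+133+21=283, FN=42+52+58=152 → 1204/1639 = 0.7346
Macro-F1 score = mean = (0.5409 + 0.6294 + 0.6909 + 0.7346) / 4 = 0.649

0.649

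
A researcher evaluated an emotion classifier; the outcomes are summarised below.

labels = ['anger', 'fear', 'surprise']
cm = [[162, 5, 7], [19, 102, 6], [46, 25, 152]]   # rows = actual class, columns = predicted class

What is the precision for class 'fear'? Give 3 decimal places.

0.773

precision = TP/(TP+FP).
fear: TP=102, FP=5+25=30 → 102/132 = 0.7727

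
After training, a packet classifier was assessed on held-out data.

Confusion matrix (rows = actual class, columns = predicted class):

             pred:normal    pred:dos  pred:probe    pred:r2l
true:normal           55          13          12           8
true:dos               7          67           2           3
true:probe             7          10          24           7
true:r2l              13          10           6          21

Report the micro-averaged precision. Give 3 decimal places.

0.630

Micro-averaging pools counts across classes: ΣTP=167, ΣFP=98, ΣFN=98.
Micro-precision = TP/(TP+FP) on pooled counts = 0.630 (equals overall accuracy in single-label multiclass).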